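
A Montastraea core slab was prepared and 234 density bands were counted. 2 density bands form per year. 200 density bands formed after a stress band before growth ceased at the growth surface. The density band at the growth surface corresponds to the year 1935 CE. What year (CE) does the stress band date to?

1835 CE

200 density bands formed after the stress band.
200 density bands at 2 per year is 200 / 2 = 100 years.
The density band at the growth surface is 1935 CE, so the stress band dates to 1935 − 100 = 1835 CE.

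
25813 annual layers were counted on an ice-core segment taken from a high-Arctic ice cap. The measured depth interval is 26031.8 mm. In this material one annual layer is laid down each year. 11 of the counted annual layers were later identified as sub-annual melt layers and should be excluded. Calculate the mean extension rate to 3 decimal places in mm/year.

1.009 mm/year

Correcting the raw count gives 25813 − 11 = 25802 true annual layers.
26031.8 mm over 25802 years gives 26031.8 / 25802 ≈ 1.009 mm/year.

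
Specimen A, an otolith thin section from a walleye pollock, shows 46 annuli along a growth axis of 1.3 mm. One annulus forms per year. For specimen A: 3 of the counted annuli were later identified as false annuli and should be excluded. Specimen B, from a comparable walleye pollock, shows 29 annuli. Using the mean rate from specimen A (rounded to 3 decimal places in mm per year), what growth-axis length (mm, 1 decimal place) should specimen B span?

Specimen A: adjusted count: 46 − 3 = 43 annuli.
A: 1.3 mm over 43 years gives 1.3 / 43 ≈ 0.030 mm/year.
B's length ≈ 0.030 × 29 = 0.9 mm.

0.9 mm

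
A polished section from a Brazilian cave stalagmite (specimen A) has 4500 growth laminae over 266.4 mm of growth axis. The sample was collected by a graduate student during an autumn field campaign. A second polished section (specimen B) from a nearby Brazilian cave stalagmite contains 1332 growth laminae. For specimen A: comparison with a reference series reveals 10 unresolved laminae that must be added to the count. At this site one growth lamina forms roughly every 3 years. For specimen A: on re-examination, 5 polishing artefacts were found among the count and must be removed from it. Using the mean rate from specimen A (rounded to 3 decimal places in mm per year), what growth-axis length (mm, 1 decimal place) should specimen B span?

79.9 mm

Specimen A: correcting the raw count gives 4500 − 5 + 10 = 4505 true growth laminae.
Specimen A: at 3 years per growth lamina, 4505 × 3 = 13515 years.
A: Mean rate = 266.4 mm / 13515 years ≈ 0.020 mm/yr.
Specimen B: at 3 years per growth lamina, 1332 × 3 = 3996 years. Length of B = 0.020 × 3996 = 79.9 mm.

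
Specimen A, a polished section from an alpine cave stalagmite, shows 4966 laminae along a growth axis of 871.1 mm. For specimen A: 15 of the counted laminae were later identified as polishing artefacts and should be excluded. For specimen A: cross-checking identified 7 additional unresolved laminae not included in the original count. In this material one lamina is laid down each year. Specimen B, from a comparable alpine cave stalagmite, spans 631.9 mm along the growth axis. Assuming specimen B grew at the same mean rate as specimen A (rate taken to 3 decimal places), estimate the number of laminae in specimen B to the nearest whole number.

3590 laminae

Specimen A: correcting the raw count gives 4966 − 15 + 7 = 4958 true laminae.
A: Extension rate ≈ 871.1 / 4958 = 0.176 mm per year.
Specimen B: 631.9 mm / 0.176 mm per year = 3590.34 years ≈ 3590 laminae.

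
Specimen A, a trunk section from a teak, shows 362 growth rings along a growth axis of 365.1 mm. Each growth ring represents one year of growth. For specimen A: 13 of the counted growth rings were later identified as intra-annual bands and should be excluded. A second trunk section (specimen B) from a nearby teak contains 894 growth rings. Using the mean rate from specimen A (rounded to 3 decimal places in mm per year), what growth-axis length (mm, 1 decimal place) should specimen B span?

935.1 mm

Specimen A: true growth ring count = 362 − 13 = 349.
A: Extension rate ≈ 365.1 / 349 = 1.046 mm per year.
For B, 1.046 mm/year × 894 years = 935.1 mm.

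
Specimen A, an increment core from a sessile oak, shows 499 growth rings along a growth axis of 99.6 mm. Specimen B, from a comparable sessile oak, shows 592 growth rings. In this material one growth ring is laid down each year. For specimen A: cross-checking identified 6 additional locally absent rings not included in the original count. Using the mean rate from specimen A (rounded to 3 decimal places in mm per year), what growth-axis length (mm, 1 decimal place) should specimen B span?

116.6 mm

Specimen A: after corrections the count is 499 + 6 = 505 growth rings.
A: Extension rate ≈ 99.6 / 505 = 0.197 mm/yr.
For B, 0.197 mm/year × 592 years = 116.6 mm.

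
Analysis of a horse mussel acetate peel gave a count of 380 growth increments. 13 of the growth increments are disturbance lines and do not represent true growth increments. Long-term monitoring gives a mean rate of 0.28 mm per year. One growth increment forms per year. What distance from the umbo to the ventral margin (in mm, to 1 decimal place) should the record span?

102.8 mm

Correcting the raw count gives 380 − 13 = 367 true growth increments.
Predicted length = 0.28 mm/year × 367 years = 102.8 mm.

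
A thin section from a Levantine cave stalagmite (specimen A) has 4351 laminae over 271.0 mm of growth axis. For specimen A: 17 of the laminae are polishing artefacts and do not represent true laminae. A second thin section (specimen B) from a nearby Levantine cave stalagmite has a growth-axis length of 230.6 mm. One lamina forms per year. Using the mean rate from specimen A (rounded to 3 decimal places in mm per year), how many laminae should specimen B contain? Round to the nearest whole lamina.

Specimen A: correcting the raw count gives 4351 − 17 = 4334 true laminae.
A: Mean rate = 271.0 mm / 4334 years ≈ 0.063 mm/yr.
B spans 230.6 / 0.063 = 3660.32 years ≈ 3660 laminae.

3660 laminae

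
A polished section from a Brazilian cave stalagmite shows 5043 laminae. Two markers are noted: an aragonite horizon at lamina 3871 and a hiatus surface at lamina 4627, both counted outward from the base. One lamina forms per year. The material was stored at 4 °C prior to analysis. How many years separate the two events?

756 years

The two markers are separated by 4627 − 3871 = 756 laminae.
One lamina per year makes the interval 756 years.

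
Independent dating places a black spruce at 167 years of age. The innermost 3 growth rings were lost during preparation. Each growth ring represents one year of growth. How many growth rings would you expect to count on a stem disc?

Expected growth rings over 167 years: 167.
Less the 3 uncaptured growth rings: 167 − 3 = 164.

164 growth rings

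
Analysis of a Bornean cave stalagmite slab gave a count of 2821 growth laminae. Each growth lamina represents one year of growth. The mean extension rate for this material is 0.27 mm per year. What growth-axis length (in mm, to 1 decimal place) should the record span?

2821 years of growth are recorded.
2821 years at 0.27 mm/year gives 0.27 × 2821 = 761.7 mm.

761.7 mm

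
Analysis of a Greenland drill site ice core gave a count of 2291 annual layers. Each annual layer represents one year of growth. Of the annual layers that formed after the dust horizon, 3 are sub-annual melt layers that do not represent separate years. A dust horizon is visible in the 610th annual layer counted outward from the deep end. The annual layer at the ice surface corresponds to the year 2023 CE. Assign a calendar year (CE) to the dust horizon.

345 CE

2291 − 610 = 1681 annual layers lie beyond the dust horizon toward the ice surface.
Excluding 3 false annual layers: 1681 − 3 = 1678.
The annual layer at the ice surface is 2023 CE, so the dust horizon dates to 2023 − 1678 = 345 CE.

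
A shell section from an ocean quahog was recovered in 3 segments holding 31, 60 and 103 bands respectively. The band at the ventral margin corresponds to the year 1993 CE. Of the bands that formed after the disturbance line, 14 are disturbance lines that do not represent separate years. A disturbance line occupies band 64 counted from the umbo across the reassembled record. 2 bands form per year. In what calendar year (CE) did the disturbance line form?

Total bands = 31 + 60 + 103 = 194.
194 − 64 = 130 bands lie beyond the disturbance line toward the ventral margin.
Excluding 14 false bands: 130 − 14 = 116.
Dividing by 2 bands per year: 116 / 2 = 58 years.
1993 − 58 = 1935 CE.

1935 CE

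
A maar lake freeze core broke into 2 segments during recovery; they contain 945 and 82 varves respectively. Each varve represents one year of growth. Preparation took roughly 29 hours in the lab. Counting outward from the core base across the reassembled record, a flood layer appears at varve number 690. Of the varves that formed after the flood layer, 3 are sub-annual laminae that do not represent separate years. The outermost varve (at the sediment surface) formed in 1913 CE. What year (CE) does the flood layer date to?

1579 CE

Total varves = 945 + 82 = 1027.
The flood layer sits at varve 690 from the core base, so 1027 − 690 = 337 varves formed after it.
Removing the 3 false varves leaves 337 − 3 = 334 true varves beyond the flood layer.
1913 − 334 = 1579 CE.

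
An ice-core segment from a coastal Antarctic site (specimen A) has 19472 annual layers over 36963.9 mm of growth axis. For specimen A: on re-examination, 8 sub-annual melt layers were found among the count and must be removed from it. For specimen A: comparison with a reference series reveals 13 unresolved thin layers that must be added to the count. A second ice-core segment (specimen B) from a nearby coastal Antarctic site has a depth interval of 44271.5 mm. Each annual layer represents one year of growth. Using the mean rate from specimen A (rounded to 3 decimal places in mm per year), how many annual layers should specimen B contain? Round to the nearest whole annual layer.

Specimen A: true annual layer count = 19472 − 8 + 13 = 19477.
A: Mean rate = 36963.9 mm / 19477 years ≈ 1.898 mm/yr.
B spans 44271.5 / 1.898 = 23325.34 years ≈ 23325 annual layers.

23325 annual layers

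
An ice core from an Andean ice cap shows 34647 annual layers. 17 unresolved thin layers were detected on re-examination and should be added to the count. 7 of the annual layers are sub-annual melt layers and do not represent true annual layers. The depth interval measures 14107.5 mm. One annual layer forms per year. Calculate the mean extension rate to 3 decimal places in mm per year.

Correcting the raw count gives 34647 − 7 + 17 = 34657 true annual layers.
Mean rate = 14107.5 mm / 34657 years ≈ 0.407 mm per year.

0.407 mm per year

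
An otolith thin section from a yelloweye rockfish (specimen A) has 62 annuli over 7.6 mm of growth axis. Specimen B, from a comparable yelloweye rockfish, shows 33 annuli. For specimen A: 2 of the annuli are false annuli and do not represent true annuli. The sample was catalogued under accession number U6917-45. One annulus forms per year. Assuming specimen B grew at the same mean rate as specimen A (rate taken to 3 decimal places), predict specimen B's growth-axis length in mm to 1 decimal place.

Specimen A: correcting the raw count gives 62 − 2 = 60 true annuli.
A: Mean rate = 7.6 mm / 60 years ≈ 0.127 mm/yr.
For B, 0.127 mm/year × 33 years = 4.2 mm.

4.2 mm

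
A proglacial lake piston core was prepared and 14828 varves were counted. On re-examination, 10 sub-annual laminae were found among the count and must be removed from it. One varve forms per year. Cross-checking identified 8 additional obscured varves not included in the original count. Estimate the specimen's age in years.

14826 yr

Correcting the raw count gives 14828 − 10 + 8 = 14826 true varves.
One varve per year makes the duration 14826 years.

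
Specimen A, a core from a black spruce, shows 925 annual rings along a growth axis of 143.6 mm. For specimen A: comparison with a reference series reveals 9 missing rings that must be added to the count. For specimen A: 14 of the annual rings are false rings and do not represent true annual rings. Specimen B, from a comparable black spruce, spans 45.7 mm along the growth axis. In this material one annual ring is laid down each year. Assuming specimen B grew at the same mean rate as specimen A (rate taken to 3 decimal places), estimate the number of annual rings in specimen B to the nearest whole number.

293 annual rings

Specimen A: correcting the raw count gives 925 − 14 + 9 = 920 true annual rings.
A: Extension rate ≈ 143.6 / 920 = 0.156 mm/yr.
B spans 45.7 / 0.156 = 292.95 years ≈ 293 annual rings.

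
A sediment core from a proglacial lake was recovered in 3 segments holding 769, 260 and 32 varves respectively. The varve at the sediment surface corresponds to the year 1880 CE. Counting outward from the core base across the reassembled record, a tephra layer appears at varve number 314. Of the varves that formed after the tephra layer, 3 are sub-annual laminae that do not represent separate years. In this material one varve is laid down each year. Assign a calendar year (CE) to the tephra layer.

Total varves = 769 + 260 + 32 = 1061.
The tephra layer sits at varve 314 from the core base, so 1061 − 314 = 747 varves formed after it.
Removing the 3 false varves leaves 747 − 3 = 744 true varves beyond the tephra layer.
1880 − 744 = 1136 CE.

1136 CE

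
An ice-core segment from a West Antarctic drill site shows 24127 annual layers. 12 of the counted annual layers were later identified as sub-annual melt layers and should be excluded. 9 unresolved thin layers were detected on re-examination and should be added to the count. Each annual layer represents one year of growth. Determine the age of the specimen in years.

24124 yr

True annual layer count = 24127 − 12 + 9 = 24124.
With a one-to-one annual layer periodicity this is 24124 years.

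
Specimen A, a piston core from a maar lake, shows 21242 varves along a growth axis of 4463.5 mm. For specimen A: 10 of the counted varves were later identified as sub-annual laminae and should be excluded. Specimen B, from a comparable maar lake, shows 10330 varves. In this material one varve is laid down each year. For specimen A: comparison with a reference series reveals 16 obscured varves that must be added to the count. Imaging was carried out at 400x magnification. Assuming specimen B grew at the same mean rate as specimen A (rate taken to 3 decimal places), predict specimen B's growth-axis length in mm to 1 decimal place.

Specimen A: after corrections the count is 21242 − 10 + 16 = 21248 varves.
A: Mean rate = 4463.5 mm / 21248 years ≈ 0.210 mm per year.
Length of B = 0.210 × 10330 = 2169.3 mm.

2169.3 mm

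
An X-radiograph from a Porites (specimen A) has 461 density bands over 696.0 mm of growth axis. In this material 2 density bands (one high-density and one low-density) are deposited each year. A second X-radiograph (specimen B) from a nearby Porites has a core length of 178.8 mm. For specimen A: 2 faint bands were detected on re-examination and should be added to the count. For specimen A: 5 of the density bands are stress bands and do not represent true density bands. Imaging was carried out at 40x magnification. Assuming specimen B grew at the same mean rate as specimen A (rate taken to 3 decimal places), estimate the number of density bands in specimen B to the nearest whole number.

Specimen A: correcting the raw count gives 461 − 5 + 2 = 458 true density bands.
Specimen A: with 2 density bands per year, 458 / 2 = 229 years.
A: Mean rate = 696.0 mm / 229 years ≈ 3.039 mm/year.
For B, 178.8 / 3.039 = 58.84 years; at 2 density bands per year that is 58.84 × 2 ≈ 118 density bands.

118 density bands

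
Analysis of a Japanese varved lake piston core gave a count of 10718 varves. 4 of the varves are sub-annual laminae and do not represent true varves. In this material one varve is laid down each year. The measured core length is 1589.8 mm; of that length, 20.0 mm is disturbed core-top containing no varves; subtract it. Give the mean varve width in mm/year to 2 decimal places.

Adjusted count: 10718 − 4 = 10714 varves.
The growth record spans 1589.8 − 20.0 = 1569.8 mm.
1569.8 mm over 10714 years gives 1569.8 / 10714 ≈ 0.15 mm/year.

0.15 mm/year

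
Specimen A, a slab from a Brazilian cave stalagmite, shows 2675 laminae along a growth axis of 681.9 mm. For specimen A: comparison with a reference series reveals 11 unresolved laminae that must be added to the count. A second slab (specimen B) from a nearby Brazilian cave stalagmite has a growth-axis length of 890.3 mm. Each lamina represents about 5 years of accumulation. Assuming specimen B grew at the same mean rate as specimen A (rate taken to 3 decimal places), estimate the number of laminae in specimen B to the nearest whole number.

Specimen A: true lamina count = 2675 + 11 = 2686.
Specimen A: 2686 laminae at 5 years each span 2686 × 5 = 13430 years.
A: Extension rate ≈ 681.9 / 13430 = 0.051 mm/year.
B spans 890.3 / 0.051 = 17456.86 years; at 5 years per lamina that is 17456.86 / 5 ≈ 3491 laminae.

3491 laminae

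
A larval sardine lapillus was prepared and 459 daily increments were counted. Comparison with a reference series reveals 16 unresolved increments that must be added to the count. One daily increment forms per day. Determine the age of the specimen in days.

Correcting the raw count gives 459 + 16 = 475 true daily increments.
With a one-to-one daily increment periodicity this is 475 days.

475 days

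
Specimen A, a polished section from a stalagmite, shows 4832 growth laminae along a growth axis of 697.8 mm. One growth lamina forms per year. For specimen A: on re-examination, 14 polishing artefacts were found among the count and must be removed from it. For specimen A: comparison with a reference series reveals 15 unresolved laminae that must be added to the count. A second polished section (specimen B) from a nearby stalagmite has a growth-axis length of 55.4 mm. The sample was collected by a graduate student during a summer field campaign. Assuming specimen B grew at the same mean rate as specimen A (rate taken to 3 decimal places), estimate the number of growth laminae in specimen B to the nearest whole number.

385 growth laminae

Specimen A: after corrections the count is 4832 − 14 + 15 = 4833 growth laminae.
A: Mean rate = 697.8 mm / 4833 years ≈ 0.144 mm per year.
B spans 55.4 / 0.144 = 384.72 years ≈ 385 growth laminae.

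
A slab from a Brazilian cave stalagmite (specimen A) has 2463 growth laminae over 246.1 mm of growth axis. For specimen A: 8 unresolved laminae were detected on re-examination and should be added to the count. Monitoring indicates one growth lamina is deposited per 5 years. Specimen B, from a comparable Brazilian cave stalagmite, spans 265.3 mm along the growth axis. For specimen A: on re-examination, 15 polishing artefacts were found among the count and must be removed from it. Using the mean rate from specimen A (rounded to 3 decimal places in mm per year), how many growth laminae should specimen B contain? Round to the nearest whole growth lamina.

2653 growth laminae

Specimen A: adjusted count: 2463 − 15 + 8 = 2456 growth laminae.
Specimen A: at 5 years per growth lamina, 2456 × 5 = 12280 years.
A: Extension rate ≈ 246.1 / 12280 = 0.020 mm/year.
For B, 265.3 / 0.020 = 13265.00 years; at 5 years per growth lamina that is 13265.00 / 5 ≈ 2653 growth laminae.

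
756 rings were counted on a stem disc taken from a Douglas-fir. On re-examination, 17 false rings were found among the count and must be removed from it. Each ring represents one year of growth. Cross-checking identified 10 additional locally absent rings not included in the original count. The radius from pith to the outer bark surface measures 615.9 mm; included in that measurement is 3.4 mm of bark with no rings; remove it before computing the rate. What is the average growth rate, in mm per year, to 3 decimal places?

Correcting the raw count gives 756 − 17 + 10 = 749 true rings.
Net length = 615.9 − 3.4 = 612.5 mm.
Mean rate = 612.5 mm / 749 years ≈ 0.818 mm per year.

0.818 mm per year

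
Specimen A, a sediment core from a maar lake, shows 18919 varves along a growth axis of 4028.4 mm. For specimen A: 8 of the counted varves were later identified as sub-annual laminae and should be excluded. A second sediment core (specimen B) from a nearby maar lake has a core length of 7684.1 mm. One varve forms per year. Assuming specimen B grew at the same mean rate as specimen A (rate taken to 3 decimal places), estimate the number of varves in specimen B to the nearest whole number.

Specimen A: after corrections the count is 18919 − 8 = 18911 varves.
A: Mean rate = 4028.4 mm / 18911 years ≈ 0.213 mm/year.
B spans 7684.1 / 0.213 = 36075.59 years ≈ 36076 varves.

36076 varves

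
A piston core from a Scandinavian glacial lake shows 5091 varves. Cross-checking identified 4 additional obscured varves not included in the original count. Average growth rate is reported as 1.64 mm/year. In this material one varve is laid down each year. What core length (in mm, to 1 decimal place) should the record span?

Adjusted count: 5091 + 4 = 5095 varves.
Predicted length = 1.64 mm/year × 5095 years = 8355.8 mm.

8355.8 mm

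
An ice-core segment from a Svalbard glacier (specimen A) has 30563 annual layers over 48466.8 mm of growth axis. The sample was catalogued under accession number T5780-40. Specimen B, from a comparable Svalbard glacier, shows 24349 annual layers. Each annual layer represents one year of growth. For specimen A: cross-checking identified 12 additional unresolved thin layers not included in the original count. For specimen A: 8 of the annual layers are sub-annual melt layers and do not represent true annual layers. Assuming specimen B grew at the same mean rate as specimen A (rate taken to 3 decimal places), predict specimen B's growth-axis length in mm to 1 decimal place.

Specimen A: correcting the raw count gives 30563 − 8 + 12 = 30567 true annual layers.
A: Extension rate ≈ 48466.8 / 30567 = 1.586 mm/yr.
B's length ≈ 1.586 × 24349 = 38617.5 mm.

38617.5 mm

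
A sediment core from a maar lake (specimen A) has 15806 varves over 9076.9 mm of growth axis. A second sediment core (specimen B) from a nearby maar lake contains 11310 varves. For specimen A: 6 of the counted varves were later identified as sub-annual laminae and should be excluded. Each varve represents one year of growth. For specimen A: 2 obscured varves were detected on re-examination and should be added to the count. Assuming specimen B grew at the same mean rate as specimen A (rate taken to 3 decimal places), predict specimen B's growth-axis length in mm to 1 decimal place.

6491.9 mm

Specimen A: after corrections the count is 15806 − 6 + 2 = 15802 varves.
A: Mean rate = 9076.9 mm / 15802 years ≈ 0.574 mm/yr.
Length of B = 0.574 × 11310 = 6491.9 mm.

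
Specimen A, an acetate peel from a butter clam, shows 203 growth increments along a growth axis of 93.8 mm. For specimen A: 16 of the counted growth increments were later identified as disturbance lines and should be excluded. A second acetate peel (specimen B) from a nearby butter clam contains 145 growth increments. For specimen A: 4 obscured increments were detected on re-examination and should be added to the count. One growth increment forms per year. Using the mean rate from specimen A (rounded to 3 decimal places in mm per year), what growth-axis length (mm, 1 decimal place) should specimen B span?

Specimen A: correcting the raw count gives 203 − 16 + 4 = 191 true growth increments.
A: Extension rate ≈ 93.8 / 191 = 0.491 mm/yr.
For B, 0.491 mm/year × 145 years = 71.2 mm.

71.2 mm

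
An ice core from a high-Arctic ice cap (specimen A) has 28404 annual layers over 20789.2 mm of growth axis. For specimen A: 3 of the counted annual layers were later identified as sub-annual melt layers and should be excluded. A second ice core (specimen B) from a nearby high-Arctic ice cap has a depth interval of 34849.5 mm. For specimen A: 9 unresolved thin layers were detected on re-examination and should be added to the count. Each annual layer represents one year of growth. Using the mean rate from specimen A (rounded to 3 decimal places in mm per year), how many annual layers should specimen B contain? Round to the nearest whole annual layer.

Specimen A: adjusted count: 28404 − 3 + 9 = 28410 annual layers.
A: 20789.2 mm over 28410 years gives 20789.2 / 28410 ≈ 0.732 mm/year.
B spans 34849.5 / 0.732 = 47608.61 years ≈ 47609 annual layers.

47609 annual layers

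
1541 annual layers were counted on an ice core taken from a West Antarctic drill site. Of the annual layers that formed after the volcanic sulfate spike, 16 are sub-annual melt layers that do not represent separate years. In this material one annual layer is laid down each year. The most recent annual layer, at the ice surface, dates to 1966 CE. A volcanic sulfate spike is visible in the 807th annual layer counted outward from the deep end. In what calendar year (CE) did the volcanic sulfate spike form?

Between annual layer 807 and the ice surface there are 1541 − 807 = 734 annual layers.
Removing the 16 false annual layers leaves 734 − 16 = 718 true annual layers beyond the volcanic sulfate spike.
1966 − 718 = 1248 CE.

1248 CE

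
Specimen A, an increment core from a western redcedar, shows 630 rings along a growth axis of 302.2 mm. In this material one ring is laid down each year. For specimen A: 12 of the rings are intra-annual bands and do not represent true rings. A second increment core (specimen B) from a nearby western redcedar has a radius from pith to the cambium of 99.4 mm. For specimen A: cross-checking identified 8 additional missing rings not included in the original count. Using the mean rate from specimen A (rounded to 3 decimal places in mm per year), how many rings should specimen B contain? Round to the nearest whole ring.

206 rings

Specimen A: correcting the raw count gives 630 − 12 + 8 = 626 true rings.
A: Extension rate ≈ 302.2 / 626 = 0.483 mm/year.
B spans 99.4 / 0.483 = 205.80 years ≈ 206 rings.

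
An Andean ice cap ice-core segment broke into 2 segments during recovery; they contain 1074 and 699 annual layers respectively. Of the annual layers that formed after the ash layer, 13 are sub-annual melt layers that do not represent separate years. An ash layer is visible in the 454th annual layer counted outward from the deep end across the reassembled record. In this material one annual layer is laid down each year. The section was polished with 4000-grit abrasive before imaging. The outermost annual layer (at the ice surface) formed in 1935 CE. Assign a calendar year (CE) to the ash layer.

Total annual layers = 1074 + 699 = 1773.
The ash layer sits at annual layer 454 from the deep end, so 1773 − 454 = 1319 annual layers formed after it.
Excluding 13 false annual layers: 1319 − 13 = 1306.
The annual layer at the ice surface is 1935 CE, so the ash layer dates to 1935 − 1306 = 629 CE.

629 CE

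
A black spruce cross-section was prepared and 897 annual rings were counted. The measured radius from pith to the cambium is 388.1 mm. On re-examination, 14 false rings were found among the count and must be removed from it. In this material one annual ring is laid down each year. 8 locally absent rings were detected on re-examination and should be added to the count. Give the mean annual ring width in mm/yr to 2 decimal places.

0.44 mm/yr

After corrections the count is 897 − 14 + 8 = 891 annual rings.
388.1 mm over 891 years gives 388.1 / 891 ≈ 0.44 mm/yr.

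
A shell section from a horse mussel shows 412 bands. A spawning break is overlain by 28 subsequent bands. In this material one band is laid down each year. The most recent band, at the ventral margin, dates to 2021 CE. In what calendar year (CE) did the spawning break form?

1993 CE

28 bands formed after the spawning break.
The band at the ventral margin is 2021 CE, so the spawning break dates to 2021 − 28 = 1993 CE.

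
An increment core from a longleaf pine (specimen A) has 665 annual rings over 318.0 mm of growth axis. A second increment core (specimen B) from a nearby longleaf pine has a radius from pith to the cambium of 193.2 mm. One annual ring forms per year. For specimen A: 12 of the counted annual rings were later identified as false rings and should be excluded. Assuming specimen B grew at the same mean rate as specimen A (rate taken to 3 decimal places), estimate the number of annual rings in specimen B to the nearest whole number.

397 annual rings

Specimen A: correcting the raw count gives 665 − 12 = 653 true annual rings.
A: 318.0 mm over 653 years gives 318.0 / 653 ≈ 0.487 mm per year.
B spans 193.2 / 0.487 = 396.71 years ≈ 397 annual rings.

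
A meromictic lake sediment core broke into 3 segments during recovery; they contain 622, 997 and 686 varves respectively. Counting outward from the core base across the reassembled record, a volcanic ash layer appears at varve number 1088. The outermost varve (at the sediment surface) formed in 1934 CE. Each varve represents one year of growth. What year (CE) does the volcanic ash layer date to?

Total varves = 622 + 997 + 686 = 2305.
Between varve 1088 and the sediment surface there are 2305 − 1088 = 1217 varves.
Counting back 1217 years from 1934 CE places the volcanic ash layer in 1934 − 1217 = 717 CE.

717 CE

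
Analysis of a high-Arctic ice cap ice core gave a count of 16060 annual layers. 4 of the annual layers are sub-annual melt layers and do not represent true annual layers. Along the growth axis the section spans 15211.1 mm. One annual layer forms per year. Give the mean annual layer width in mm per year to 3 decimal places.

Correcting the raw count gives 16060 − 4 = 16056 true annual layers.
15211.1 mm over 16056 years gives 15211.1 / 16056 ≈ 0.947 mm per year.

0.947 mm per year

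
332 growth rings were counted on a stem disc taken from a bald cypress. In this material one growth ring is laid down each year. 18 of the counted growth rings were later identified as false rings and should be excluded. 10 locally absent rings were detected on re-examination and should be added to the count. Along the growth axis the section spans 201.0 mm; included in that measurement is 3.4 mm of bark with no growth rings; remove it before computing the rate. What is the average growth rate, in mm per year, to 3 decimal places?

Correcting the raw count gives 332 − 18 + 10 = 324 true growth rings.
Net length = 201.0 − 3.4 = 197.6 mm.
197.6 mm over 324 years gives 197.6 / 324 ≈ 0.610 mm per year.

0.610 mm per year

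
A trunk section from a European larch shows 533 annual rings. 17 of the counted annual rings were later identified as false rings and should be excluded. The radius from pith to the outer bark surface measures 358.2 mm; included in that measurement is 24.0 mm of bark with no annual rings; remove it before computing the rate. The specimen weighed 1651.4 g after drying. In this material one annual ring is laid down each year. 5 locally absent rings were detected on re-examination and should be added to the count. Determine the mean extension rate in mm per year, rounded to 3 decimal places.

0.641 mm per year

Correcting the raw count gives 533 − 17 + 5 = 521 true annual rings.
Removing the 24.0 mm offcut leaves 358.2 − 24.0 = 334.2 mm.
Mean rate = 334.2 mm / 521 years ≈ 0.641 mm per year.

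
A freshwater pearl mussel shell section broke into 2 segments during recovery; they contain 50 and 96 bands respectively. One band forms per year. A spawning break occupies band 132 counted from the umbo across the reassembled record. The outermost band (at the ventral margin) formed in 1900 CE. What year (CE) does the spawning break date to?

1886 CE

Total bands = 50 + 96 = 146.
The spawning break sits at band 132 from the umbo, so 146 − 132 = 14 bands formed after it.
1900 − 14 = 1886 CE.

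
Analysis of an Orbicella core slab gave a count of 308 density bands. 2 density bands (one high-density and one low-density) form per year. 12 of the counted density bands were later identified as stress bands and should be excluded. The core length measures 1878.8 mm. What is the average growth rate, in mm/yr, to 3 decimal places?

After corrections the count is 308 − 12 = 296 density bands.
With 2 density bands per year, 296 / 2 = 148 years.
1878.8 mm over 148 years gives 1878.8 / 148 ≈ 12.695 mm/yr.

12.695 mm/yr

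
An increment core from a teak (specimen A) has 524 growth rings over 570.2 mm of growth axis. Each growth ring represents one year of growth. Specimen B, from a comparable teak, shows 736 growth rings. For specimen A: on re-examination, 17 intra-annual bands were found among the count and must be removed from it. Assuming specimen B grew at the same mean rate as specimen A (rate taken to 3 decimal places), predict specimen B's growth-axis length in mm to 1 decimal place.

Specimen A: true growth ring count = 524 − 17 = 507.
A: Extension rate ≈ 570.2 / 507 = 1.125 mm/year.
For B, 1.125 mm/year × 736 years = 828.0 mm.

828.0 mm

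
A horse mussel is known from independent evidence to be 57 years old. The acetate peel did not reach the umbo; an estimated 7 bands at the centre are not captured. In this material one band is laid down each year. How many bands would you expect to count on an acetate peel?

50 bands

One band per year gives 57 bands over 57 years.
Subtracting the 7 bands not captured gives 57 − 7 = 50 bands in the record.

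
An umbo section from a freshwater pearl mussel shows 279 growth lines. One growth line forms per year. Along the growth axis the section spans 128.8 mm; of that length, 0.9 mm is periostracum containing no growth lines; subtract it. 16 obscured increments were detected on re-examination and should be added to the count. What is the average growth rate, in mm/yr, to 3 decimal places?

After corrections the count is 279 + 16 = 295 growth lines.
The growth record spans 128.8 − 0.9 = 127.9 mm.
127.9 mm over 295 years gives 127.9 / 295 ≈ 0.434 mm/yr.

0.434 mm/yr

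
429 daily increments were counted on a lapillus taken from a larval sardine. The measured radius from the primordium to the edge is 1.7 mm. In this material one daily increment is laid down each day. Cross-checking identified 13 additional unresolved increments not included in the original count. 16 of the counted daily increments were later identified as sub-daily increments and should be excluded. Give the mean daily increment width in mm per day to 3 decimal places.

0.004 mm per day

Adjusted count: 429 − 16 + 13 = 426 daily increments.
1.7 mm over 426 days gives 1.7 / 426 ≈ 0.004 mm per day.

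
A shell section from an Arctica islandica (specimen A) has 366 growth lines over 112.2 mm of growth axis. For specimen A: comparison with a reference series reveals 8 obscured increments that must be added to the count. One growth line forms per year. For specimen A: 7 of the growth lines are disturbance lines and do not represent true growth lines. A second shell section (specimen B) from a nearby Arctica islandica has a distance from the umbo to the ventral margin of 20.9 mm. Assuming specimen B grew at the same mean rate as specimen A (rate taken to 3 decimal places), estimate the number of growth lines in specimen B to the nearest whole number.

68 growth lines

Specimen A: adjusted count: 366 − 7 + 8 = 367 growth lines.
A: 112.2 mm over 367 years gives 112.2 / 367 ≈ 0.306 mm/yr.
Specimen B: 20.9 mm / 0.306 mm per year = 68.30 years ≈ 68 growth lines.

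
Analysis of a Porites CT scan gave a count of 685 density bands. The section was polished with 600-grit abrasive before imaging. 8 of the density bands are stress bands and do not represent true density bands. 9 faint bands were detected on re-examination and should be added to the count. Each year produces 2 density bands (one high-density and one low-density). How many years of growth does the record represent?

Correcting the raw count gives 685 − 8 + 9 = 686 true density bands.
Dividing by 2 density bands per year: 686 / 2 = 343 years.

343 years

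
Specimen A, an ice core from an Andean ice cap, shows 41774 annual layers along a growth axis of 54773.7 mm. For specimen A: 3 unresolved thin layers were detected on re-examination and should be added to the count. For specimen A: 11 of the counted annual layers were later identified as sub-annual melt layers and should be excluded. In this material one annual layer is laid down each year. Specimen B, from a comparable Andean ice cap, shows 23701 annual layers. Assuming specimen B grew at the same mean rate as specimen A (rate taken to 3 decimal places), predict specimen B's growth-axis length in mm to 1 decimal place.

Specimen A: adjusted count: 41774 − 11 + 3 = 41766 annual layers.
A: 54773.7 mm over 41766 years gives 54773.7 / 41766 ≈ 1.311 mm/yr.
B's length ≈ 1.311 × 23701 = 31072.0 mm.

31072.0 mm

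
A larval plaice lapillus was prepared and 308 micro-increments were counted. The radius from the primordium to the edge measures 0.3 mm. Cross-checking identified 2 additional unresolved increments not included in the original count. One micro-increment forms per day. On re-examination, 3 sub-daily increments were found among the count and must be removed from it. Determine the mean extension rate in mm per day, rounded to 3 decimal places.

0.001 mm per day

Adjusted count: 308 − 3 + 2 = 307 micro-increments.
Mean rate = 0.3 mm / 307 days ≈ 0.001 mm per day.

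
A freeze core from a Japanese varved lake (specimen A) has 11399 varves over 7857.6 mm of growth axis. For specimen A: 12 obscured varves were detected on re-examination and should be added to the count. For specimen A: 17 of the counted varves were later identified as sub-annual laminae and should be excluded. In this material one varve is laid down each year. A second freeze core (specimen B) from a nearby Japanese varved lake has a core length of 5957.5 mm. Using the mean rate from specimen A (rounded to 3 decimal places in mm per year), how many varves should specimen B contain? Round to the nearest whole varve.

Specimen A: adjusted count: 11399 − 17 + 12 = 11394 varves.
A: Extension rate ≈ 7857.6 / 11394 = 0.690 mm/year.
For B, 5957.5 / 0.690 = 8634.06 years ≈ 8634 varves.

8634 varves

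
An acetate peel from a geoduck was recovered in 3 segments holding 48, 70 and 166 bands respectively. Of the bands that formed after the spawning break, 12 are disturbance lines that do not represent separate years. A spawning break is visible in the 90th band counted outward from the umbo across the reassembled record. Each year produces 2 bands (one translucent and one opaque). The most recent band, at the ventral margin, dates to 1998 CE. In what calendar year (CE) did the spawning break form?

Total bands = 48 + 70 + 166 = 284.
The spawning break sits at band 90 from the umbo, so 284 − 90 = 194 bands formed after it.
Removing the 12 false bands leaves 194 − 12 = 182 true bands beyond the spawning break.
With 2 bands per year, 182 / 2 = 91 years.
1998 − 91 = 1907 CE.

1907 CE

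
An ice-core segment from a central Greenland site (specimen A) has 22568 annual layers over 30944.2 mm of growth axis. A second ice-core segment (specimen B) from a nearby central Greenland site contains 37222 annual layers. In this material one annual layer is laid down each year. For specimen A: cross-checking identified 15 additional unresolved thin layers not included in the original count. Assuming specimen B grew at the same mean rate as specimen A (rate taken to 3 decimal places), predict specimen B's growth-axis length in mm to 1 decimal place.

Specimen A: adjusted count: 22568 + 15 = 22583 annual layers.
A: Mean rate = 30944.2 mm / 22583 years ≈ 1.370 mm/year.
Length of B = 1.370 × 37222 = 50994.1 mm.

50994.1 mm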